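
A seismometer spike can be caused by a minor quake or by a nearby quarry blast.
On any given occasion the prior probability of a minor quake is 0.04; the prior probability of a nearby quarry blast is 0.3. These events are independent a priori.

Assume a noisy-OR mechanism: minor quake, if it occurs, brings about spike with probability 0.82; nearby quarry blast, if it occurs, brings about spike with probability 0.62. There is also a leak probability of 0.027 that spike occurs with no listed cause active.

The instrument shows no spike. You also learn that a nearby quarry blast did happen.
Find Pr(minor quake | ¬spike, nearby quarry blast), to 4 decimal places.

Pr(minor quake | ¬spike, nearby quarry blast) ≈ 0.0074

Under noisy-OR, P(spike | causes) = 1 − (1−0.027)·∏(1−qᵢ) over the active causes.
Numerator (weight on configurations with minor quake): 0.066553×0.04 = 0.002662
The normalizing constant is 0.36974×0.96 + 0.066553×0.04 = 0.357612
Posterior = 0.002662 / 0.357612 ≈ 0.0074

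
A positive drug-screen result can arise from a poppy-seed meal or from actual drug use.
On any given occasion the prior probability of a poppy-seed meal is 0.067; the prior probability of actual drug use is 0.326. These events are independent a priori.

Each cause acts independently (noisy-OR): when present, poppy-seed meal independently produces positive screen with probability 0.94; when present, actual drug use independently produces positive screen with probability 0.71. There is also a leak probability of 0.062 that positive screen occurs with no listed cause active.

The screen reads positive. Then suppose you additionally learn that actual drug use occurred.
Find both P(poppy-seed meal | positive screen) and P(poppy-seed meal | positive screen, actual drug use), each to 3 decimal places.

P(poppy-seed meal | positive screen) ≈ 0.198; P(poppy-seed meal | positive screen, actual drug use) ≈ 0.088

Under noisy-OR, P(positive screen | causes) = 1 − (1−0.062)·∏(1−qᵢ) over the active causes.
P(positive screen) = 0.062×0.933×0.674 + 0.72798×0.933×0.326 + 0.94372×0.067×0.674 + 0.983679×0.067×0.326 = 0.038988 + 0.221421 + 0.042617 + 0.021486 = 0.324512
Restricting to configurations with poppy-seed meal present: 0.042617 + 0.021486 = 0.064103.
P(poppy-seed meal | positive screen) = 0.064103 / 0.324512 ≈ 0.198

Now also conditioning on actual drug use=true:
For the numerator, keep only poppy-seed meal=true terms: 0.983679*0.067 = 0.065906
Normalizer over all consistent configurations: 0.72798*0.933 + 0.983679*0.067 = 0.745111
P(poppy-seed meal | positive screen, actual drug use) = 0.065906/0.745111 ≈ 0.088
Conditioning on actual drug use lowers the posterior on poppy-seed meal: the classic explaining-away effect in a common-effect structure.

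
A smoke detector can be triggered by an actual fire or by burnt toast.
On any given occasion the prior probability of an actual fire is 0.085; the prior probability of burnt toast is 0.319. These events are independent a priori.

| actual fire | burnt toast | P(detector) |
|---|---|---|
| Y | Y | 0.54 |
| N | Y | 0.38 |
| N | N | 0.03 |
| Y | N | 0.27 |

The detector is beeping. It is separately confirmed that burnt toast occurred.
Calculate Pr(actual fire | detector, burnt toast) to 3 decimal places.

Pr(actual fire | detector, burnt toast) ≈ 0.117

Weight on actual fire=true, given the evidence: 0.54·0.085 = 0.045900
Denominator P(detector | burnt toast): 0.38·0.915 + 0.54·0.085 = 0.393600
P(actual fire | detector, burnt toast) = 0.045900/0.393600 ≈ 0.117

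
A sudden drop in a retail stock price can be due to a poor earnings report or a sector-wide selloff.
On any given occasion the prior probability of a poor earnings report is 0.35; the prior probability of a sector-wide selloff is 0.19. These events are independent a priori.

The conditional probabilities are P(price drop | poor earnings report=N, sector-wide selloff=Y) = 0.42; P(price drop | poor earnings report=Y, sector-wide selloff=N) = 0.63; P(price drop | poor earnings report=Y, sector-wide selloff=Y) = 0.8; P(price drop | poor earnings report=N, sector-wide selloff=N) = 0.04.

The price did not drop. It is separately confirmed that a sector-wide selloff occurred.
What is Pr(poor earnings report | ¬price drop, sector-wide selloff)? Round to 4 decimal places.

Pr(poor earnings report | ¬price drop, sector-wide selloff) ≈ 0.1566

P(¬price drop | sector-wide selloff) = 0.58·0.65 + 0.2·0.35 = 0.377000 + 0.070000 = 0.447000
Of this, 0.070000 comes from 0.2·0.35 (the poor earnings report=true cases).
So P(poor earnings report | ¬price drop, sector-wide selloff) = 0.070000/0.447000 ≈ 0.1566.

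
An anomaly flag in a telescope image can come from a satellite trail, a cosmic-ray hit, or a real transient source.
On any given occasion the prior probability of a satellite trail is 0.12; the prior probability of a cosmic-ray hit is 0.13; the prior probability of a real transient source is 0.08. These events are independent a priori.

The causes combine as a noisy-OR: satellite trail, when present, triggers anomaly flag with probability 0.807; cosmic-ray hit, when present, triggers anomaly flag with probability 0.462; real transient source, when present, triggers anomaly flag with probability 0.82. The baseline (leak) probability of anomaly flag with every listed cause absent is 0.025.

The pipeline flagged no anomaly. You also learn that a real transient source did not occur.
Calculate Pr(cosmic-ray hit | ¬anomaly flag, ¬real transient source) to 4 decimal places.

Under noisy-OR, P(anomaly flag | causes) = 1 − (1−0.025)·∏(1−qᵢ) over the active causes.
P(¬anomaly flag | ¬real transient source) = 0.975×0.88×0.87 + 0.52455×0.88×0.13 + 0.188175×0.12×0.87 + 0.101238×0.12×0.13 = 0.746460 + 0.060009 + 0.019645 + 0.001579 = 0.827693
Of this, 0.061588 comes from 0.060009 + 0.001579 (the cosmic-ray hit=true cases).
So P(cosmic-ray hit | ¬anomaly flag, ¬real transient source) = 0.061588/0.827693 ≈ 0.0744.

Pr(cosmic-ray hit | ¬anomaly flag, ¬real transient source) ≈ 0.0744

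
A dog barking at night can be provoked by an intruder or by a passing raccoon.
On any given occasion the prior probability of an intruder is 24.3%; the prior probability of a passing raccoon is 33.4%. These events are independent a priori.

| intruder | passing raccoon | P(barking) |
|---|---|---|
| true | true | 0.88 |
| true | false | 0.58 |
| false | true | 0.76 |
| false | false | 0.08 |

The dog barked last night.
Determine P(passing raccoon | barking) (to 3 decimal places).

Weight on passing raccoon=true, given the evidence: 0.192157 + 0.071423 = 0.263580
The normalizing constant is 0.08×0.757×0.666 + 0.76×0.757×0.334 + 0.58×0.243×0.666 + 0.88×0.243×0.334 = 0.397779
Posterior = 0.263580 / 0.397779 ≈ 0.663

P(passing raccoon | barking) ≈ 0.663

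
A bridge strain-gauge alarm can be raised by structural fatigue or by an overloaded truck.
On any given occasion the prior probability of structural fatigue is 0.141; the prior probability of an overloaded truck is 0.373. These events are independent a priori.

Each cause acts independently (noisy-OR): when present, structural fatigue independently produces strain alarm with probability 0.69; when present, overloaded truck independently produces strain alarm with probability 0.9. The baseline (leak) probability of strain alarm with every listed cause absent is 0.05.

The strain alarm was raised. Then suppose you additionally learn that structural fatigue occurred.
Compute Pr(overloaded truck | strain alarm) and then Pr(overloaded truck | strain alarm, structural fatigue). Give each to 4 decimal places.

Under noisy-OR, P(strain alarm | causes) = 1 − (1−0.05)·∏(1−qᵢ) over the active causes.
P(strain alarm) = 0.05·0.859·0.627 + 0.905·0.859·0.373 + 0.7055·0.141·0.627 + 0.97055·0.141·0.373 = 0.026930 + 0.289968 + 0.062371 + 0.051044 = 0.430313
Restricting to configurations with overloaded truck present: 0.289968 + 0.051044 = 0.341012.
P(overloaded truck | strain alarm) = 0.341012 / 0.430313 ≈ 0.7925

Now also conditioning on structural fatigue=true:
Enumerate both values of overloaded truck and weight by the priors:
  P(strain alarm | structural fatigue) = 0.7055×0.627 + 0.97055×0.373
        = 0.442349 + 0.362015 = 0.804364
The terms with overloaded truck present sum to 0.362015, so
  P(overloaded truck | strain alarm, structural fatigue) = 0.362015 / 0.804364 ≈ 0.4501
Conditioning on structural fatigue lowers the posterior on overloaded truck: the classic explaining-away effect in a common-effect structure.

Pr(overloaded truck | strain alarm) ≈ 0.7925; Pr(overloaded truck | strain alarm, structural fatigue) ≈ 0.4501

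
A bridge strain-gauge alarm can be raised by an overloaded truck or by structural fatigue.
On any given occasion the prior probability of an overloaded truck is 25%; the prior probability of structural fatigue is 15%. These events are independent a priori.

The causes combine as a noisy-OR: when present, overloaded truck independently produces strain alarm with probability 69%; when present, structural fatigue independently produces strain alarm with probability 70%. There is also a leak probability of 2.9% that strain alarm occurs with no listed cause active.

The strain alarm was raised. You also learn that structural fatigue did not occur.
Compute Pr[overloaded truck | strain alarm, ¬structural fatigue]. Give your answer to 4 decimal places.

Under noisy-OR, P(strain alarm | causes) = 1 − (1−0.029)·∏(1−qᵢ) over the active causes.
Enumerate both values of overloaded truck and weight by the priors:
  P(strain alarm | ¬structural fatigue) = 0.029·0.75 + 0.69899·0.25
        = 0.021750 + 0.174748 = 0.196498
Keeping only the overloaded truck-present terms gives 0.174748, so
  P(overloaded truck | strain alarm, ¬structural fatigue) = 0.174748 / 0.196498 ≈ 0.8893

Pr[overloaded truck | strain alarm, ¬structural fatigue] ≈ 0.8893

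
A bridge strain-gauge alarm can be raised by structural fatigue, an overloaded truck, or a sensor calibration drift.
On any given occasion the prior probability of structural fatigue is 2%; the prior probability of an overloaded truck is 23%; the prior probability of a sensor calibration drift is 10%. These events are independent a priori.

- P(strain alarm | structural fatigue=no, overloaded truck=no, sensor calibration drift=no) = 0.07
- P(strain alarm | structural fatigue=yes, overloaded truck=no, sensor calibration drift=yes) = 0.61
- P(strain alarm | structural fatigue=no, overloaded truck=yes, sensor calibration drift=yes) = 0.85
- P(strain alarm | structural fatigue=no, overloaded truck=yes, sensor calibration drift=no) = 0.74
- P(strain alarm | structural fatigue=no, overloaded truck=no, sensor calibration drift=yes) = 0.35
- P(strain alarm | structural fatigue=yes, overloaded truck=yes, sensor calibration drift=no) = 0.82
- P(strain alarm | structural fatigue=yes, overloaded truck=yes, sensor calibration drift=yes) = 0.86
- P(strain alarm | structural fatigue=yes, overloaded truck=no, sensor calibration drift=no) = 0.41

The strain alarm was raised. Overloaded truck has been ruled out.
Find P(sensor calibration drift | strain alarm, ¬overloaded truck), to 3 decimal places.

Weight on sensor calibration drift=true, given the evidence: 0.034300 + 0.001220 = 0.035520
Denominator P(strain alarm | ¬overloaded truck): 0.07·0.98·0.9 + 0.35·0.98·0.1 + 0.41·0.02·0.9 + 0.61·0.02·0.1 = 0.104640
P(sensor calibration drift | strain alarm, ¬overloaded truck) = 0.035520/0.104640 ≈ 0.339

P(sensor calibration drift | strain alarm, ¬overloaded truck) ≈ 0.339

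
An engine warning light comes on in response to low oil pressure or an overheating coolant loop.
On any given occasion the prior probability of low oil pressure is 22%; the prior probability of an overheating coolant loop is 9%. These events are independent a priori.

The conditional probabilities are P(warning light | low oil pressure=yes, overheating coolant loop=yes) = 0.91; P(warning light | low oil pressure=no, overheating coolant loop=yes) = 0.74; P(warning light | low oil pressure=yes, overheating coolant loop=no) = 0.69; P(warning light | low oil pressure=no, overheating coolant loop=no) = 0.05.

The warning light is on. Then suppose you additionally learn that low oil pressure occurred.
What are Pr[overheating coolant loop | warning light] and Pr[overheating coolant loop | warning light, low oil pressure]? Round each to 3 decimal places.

Pr[overheating coolant loop | warning light] ≈ 0.287; Pr[overheating coolant loop | warning light, low oil pressure] ≈ 0.115

Sum P(warning light|·) weighted by the priors over the 4 (low oil pressure, overheating coolant loop) configurations:
  P(warning light) = 0.05·0.78·0.91 + 0.74·0.78·0.09 + 0.69·0.22·0.91 + 0.91·0.22·0.09
        = 0.035490 + 0.051948 + 0.138138 + 0.018018 = 0.243594
The terms with overheating coolant loop present sum to 0.069966, so
  P(overheating coolant loop | warning light) = 0.069966 / 0.243594 ≈ 0.287

Now condition on the additional information:
For the numerator, keep only overheating coolant loop=true terms: 0.91*0.09 = 0.081900
The normalizing constant is 0.69*0.91 + 0.91*0.09 = 0.709800
Posterior = 0.081900 / 0.709800 ≈ 0.115
The drop from 0.287 to 0.115 is the explaining-away (discounting) effect.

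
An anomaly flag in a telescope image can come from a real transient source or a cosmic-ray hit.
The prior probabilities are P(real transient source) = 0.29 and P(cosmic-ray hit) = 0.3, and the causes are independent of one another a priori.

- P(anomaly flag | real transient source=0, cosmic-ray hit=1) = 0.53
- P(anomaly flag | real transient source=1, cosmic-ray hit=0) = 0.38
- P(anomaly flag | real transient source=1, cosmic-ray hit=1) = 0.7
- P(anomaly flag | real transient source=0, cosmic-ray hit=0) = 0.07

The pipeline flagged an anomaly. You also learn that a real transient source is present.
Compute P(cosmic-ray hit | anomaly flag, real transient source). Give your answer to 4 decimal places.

P(cosmic-ray hit | anomaly flag, real transient source) ≈ 0.4412

Weight on cosmic-ray hit=true, given the evidence: 0.7×0.3 = 0.210000
Denominator P(anomaly flag | real transient source): 0.38×0.7 + 0.7×0.3 = 0.476000
P(cosmic-ray hit | anomaly flag, real transient source) = 0.210000/0.476000 ≈ 0.4412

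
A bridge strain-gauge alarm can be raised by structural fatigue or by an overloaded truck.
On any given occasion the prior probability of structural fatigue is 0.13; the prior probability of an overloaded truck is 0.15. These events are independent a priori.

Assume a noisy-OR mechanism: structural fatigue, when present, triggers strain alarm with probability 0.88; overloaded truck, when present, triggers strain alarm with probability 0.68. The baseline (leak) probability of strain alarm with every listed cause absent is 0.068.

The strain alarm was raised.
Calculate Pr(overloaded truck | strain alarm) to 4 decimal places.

Pr(overloaded truck | strain alarm) ≈ 0.4265

Under noisy-OR, P(strain alarm | causes) = 1 − (1−0.068)·∏(1−qᵢ) over the active causes.
P(strain alarm) = 0.068*0.87*0.85 + 0.70176*0.87*0.15 + 0.88816*0.13*0.85 + 0.964211*0.13*0.15 = 0.050286 + 0.091580 + 0.098142 + 0.018802 = 0.258810
Of this, 0.110382 comes from 0.091580 + 0.018802 (the overloaded truck=true cases).
Hence the posterior is 0.110382/0.258810 ≈ 0.4265.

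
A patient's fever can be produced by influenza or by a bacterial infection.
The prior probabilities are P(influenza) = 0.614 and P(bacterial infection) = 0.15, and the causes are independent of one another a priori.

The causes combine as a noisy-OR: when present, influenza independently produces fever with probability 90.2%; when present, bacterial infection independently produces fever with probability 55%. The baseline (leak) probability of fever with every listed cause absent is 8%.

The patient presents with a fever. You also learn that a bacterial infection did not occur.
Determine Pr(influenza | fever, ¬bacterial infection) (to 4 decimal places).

Under noisy-OR, P(fever | causes) = 1 − (1−0.08)·∏(1−qᵢ) over the active causes.
P(fever | ¬bacterial infection) = 0.08×0.386 + 0.90984×0.614 = 0.030880 + 0.558642 = 0.589522
The influenza-present share is 0.90984×0.614 = 0.558642.
P(influenza | fever, ¬bacterial infection) = 0.558642 / 0.589522 ≈ 0.9476

Pr(influenza | fever, ¬bacterial infection) ≈ 0.9476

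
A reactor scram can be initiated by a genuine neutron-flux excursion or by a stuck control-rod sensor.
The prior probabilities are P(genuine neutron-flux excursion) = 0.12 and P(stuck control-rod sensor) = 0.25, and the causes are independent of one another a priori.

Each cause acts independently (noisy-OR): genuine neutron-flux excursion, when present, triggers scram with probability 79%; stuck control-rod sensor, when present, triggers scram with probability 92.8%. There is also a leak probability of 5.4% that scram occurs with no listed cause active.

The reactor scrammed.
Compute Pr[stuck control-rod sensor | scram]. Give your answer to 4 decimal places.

Under noisy-OR, P(scram | causes) = 1 − (1−0.054)·∏(1−qᵢ) over the active causes.
For the numerator, keep only stuck control-rod sensor=true terms: 0.205015 + 0.029571 = 0.234586
The normalizing constant is 0.054·0.88·0.75 + 0.931888·0.88·0.25 + 0.80134·0.12·0.75 + 0.985696·0.12·0.25 = 0.342347
P(stuck control-rod sensor | scram) = 0.234586/0.342347 ≈ 0.6852

Pr[stuck control-rod sensor | scram] ≈ 0.6852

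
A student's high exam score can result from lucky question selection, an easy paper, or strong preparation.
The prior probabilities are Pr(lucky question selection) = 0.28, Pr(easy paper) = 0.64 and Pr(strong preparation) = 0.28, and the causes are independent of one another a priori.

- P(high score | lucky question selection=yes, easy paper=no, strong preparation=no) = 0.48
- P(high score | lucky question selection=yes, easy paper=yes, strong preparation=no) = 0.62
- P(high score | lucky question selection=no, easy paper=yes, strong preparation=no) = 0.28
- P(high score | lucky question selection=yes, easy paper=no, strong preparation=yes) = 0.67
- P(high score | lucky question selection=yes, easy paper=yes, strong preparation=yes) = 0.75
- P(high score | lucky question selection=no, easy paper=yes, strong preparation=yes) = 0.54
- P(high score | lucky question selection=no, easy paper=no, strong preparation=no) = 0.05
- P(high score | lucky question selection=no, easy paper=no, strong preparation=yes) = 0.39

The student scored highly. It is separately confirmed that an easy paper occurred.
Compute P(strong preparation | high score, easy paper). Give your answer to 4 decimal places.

Enumerate the 4 (lucky question selection, strong preparation) configurations and weight by the priors:
  P(high score | easy paper) = 0.28*0.72*0.72 + 0.54*0.72*0.28 + 0.62*0.28*0.72 + 0.75*0.28*0.28
        = 0.145152 + 0.108864 + 0.124992 + 0.058800 = 0.437808
The terms with strong preparation present sum to 0.167664, so
  P(strong preparation | high score, easy paper) = 0.167664 / 0.437808 ≈ 0.3830

P(strong preparation | high score, easy paper) ≈ 0.3830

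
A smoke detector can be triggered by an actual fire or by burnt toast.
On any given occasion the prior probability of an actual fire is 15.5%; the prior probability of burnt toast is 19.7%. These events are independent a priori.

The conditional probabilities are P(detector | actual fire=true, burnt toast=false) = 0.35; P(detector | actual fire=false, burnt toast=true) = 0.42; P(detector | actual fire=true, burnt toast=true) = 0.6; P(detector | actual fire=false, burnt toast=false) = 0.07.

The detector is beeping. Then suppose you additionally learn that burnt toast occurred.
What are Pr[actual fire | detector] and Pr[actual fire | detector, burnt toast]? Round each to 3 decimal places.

P(detector) = 0.07·0.845·0.803 + 0.42·0.845·0.197 + 0.35·0.155·0.803 + 0.6·0.155·0.197 = 0.047497 + 0.069915 + 0.043563 + 0.018321 = 0.179296
Of this, 0.061884 comes from 0.043563 + 0.018321 (the actual fire=true cases).
So P(actual fire | detector) = 0.061884/0.179296 ≈ 0.345.

With the extra evidence:
Numerator (weight on configurations with actual fire): 0.6·0.155 = 0.093000
Normalizer over all consistent configurations: 0.42·0.845 + 0.6·0.155 = 0.447900
P(actual fire | detector, burnt toast) = 0.093000/0.447900 ≈ 0.208
Conditioning on burnt toast lowers the posterior on actual fire: the classic explaining-away effect in a common-effect structure.

Pr[actual fire | detector] ≈ 0.345; Pr[actual fire | detector, burnt toast] ≈ 0.208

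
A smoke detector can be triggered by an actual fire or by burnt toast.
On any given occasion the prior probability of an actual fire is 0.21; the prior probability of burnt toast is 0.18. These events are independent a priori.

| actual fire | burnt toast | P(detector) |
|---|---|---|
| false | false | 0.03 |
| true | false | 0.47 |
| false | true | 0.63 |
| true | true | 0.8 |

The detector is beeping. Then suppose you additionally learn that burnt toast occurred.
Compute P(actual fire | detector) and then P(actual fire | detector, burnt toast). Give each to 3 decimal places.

By total probability over the 4 (actual fire, burnt toast) configurations:
  P(detector) = 0.03·0.79·0.82 + 0.63·0.79·0.18 + 0.47·0.21·0.82 + 0.8·0.21·0.18
        = 0.019434 + 0.089586 + 0.080934 + 0.030240 = 0.220194
Configurations with actual fire contribute 0.111174, so
  P(actual fire | detector) = 0.111174 / 0.220194 ≈ 0.505

Now condition on the additional information:
By total probability over both values of actual fire:
  P(detector | burnt toast) = 0.63·0.79 + 0.8·0.21
        = 0.497700 + 0.168000 = 0.665700
Configurations with actual fire contribute 0.168000, so
  P(actual fire | detector, burnt toast) = 0.168000 / 0.665700 ≈ 0.252
This is intercausal reasoning (explaining away): once burnt toast accounts for the detector, actual fire becomes less likely.

P(actual fire | detector) ≈ 0.505; P(actual fire | detector, burnt toast) ≈ 0.252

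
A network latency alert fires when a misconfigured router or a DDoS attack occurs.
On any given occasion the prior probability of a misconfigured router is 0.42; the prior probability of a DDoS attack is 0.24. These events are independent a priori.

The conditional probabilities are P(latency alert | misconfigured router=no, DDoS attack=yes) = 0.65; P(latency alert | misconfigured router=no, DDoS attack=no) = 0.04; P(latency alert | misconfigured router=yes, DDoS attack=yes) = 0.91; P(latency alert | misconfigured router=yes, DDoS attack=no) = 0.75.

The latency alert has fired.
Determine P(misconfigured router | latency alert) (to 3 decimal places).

P(misconfigured router | latency alert) ≈ 0.754

Enumerate the 4 (misconfigured router, DDoS attack) configurations and weight by the priors:
  P(latency alert) = 0.04×0.58×0.76 + 0.65×0.58×0.24 + 0.75×0.42×0.76 + 0.91×0.42×0.24
        = 0.017632 + 0.090480 + 0.239400 + 0.091728 = 0.439240
The terms with misconfigured router present sum to 0.331128, so
  P(misconfigured router | latency alert) = 0.331128 / 0.439240 ≈ 0.754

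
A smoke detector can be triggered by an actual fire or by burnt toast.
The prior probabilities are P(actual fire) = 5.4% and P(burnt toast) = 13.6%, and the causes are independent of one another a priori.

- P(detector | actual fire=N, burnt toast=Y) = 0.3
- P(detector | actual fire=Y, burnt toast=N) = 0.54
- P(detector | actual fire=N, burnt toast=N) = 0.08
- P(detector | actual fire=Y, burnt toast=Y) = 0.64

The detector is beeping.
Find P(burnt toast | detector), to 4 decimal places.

Weight on burnt toast=true, given the evidence: 0.038597 + 0.004700 = 0.043297
Normalizer over all consistent configurations: 0.08×0.946×0.864 + 0.3×0.946×0.136 + 0.54×0.054×0.864 + 0.64×0.054×0.136 = 0.133879
P(burnt toast | detector) = 0.043297/0.133879 ≈ 0.3234

P(burnt toast | detector) ≈ 0.3234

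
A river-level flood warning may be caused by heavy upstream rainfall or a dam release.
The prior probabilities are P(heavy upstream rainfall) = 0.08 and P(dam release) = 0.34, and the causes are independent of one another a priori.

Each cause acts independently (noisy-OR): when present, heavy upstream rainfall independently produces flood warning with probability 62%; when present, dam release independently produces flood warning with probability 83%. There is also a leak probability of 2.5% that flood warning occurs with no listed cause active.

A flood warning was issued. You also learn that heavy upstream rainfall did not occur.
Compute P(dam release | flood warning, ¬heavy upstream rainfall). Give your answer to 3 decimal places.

P(dam release | flood warning, ¬heavy upstream rainfall) ≈ 0.945

Under noisy-OR, P(flood warning | causes) = 1 − (1−0.025)·∏(1−qᵢ) over the active causes.
Sum P(flood warning|·) weighted by the priors over both values of dam release:
  P(flood warning | ¬heavy upstream rainfall) = 0.025×0.66 + 0.83425×0.34
        = 0.016500 + 0.283645 = 0.300145
Keeping only the dam release-present terms gives 0.283645, so
  P(dam release | flood warning, ¬heavy upstream rainfall) = 0.283645 / 0.300145 ≈ 0.945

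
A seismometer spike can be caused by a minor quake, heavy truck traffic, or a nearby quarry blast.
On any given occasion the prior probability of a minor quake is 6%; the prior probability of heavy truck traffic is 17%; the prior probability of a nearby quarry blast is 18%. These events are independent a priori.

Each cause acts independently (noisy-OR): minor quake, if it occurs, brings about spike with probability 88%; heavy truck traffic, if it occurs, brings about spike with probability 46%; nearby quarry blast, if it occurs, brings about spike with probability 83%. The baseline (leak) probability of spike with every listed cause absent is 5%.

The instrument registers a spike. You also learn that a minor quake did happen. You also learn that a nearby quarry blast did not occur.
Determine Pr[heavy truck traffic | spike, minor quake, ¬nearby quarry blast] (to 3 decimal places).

Under noisy-OR, P(spike | causes) = 1 − (1−0.05)·∏(1−qᵢ) over the active causes.
By total probability over both values of heavy truck traffic:
  P(spike | minor quake, ¬nearby quarry blast) = 0.886×0.83 + 0.93844×0.17
        = 0.735380 + 0.159535 = 0.894915
Keeping only the heavy truck traffic-present terms gives 0.159535, so
  P(heavy truck traffic | spike, minor quake, ¬nearby quarry blast) = 0.159535 / 0.894915 ≈ 0.178

Pr[heavy truck traffic | spike, minor quake, ¬nearby quarry blast] ≈ 0.178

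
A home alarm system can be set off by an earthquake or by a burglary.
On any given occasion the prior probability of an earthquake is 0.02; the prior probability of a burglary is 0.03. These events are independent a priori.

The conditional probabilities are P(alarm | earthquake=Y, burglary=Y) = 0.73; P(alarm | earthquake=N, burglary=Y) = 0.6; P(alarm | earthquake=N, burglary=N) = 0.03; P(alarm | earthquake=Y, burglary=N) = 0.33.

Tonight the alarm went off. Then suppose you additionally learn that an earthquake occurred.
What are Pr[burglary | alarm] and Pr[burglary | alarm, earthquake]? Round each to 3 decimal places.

Pr[burglary | alarm] ≈ 0.341; Pr[burglary | alarm, earthquake] ≈ 0.064

By total probability over the 4 (earthquake, burglary) configurations:
  P(alarm) = 0.03×0.98×0.97 + 0.6×0.98×0.03 + 0.33×0.02×0.97 + 0.73×0.02×0.03
        = 0.028518 + 0.017640 + 0.006402 + 0.000438 = 0.052998
The terms with burglary present sum to 0.018078, so
  P(burglary | alarm) = 0.018078 / 0.052998 ≈ 0.341

With the extra evidence:
Numerator (weight on configurations with burglary): 0.73·0.03 = 0.021900
Denominator P(alarm | earthquake): 0.33·0.97 + 0.73·0.03 = 0.342000
Posterior = 0.021900 / 0.342000 ≈ 0.064
This is intercausal reasoning (explaining away): once earthquake accounts for the alarm, burglary becomes less likely.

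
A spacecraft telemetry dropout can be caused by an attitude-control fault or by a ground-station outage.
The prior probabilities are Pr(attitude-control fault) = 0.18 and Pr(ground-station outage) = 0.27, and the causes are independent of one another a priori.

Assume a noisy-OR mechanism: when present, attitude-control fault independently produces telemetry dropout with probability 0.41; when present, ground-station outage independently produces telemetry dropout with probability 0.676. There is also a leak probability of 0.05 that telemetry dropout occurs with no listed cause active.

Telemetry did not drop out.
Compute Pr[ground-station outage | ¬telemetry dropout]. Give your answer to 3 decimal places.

Under noisy-OR, P(telemetry dropout | causes) = 1 − (1−0.05)·∏(1−qᵢ) over the active causes.
P(¬telemetry dropout) = 0.95·0.82·0.73 + 0.3078·0.82·0.27 + 0.5605·0.18·0.73 + 0.181602·0.18·0.27 = 0.568670 + 0.068147 + 0.073650 + 0.008826 = 0.719293
The ground-station outage-present share is 0.068147 + 0.008826 = 0.076973.
So P(ground-station outage | ¬telemetry dropout) = 0.076973/0.719293 ≈ 0.107.

Pr[ground-station outage | ¬telemetry dropout] ≈ 0.107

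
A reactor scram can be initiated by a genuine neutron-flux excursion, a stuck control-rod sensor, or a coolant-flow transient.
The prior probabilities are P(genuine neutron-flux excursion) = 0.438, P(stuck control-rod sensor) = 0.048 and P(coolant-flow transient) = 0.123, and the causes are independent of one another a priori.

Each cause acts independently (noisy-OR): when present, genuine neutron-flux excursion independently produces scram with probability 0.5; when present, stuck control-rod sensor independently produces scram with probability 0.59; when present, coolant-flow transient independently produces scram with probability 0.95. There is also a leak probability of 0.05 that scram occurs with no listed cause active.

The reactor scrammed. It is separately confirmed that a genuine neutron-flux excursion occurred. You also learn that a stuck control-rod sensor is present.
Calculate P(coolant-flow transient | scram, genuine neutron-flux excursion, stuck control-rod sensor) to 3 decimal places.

Under noisy-OR, P(scram | causes) = 1 − (1−0.05)·∏(1−qᵢ) over the active causes.
P(scram | genuine neutron-flux excursion, stuck control-rod sensor) = 0.80525×0.877 + 0.990263×0.123 = 0.706204 + 0.121802 = 0.828006
Of this, 0.121802 comes from 0.990263×0.123 (the coolant-flow transient=true cases).
P(coolant-flow transient | scram, genuine neutron-flux excursion, stuck control-rod sensor) = 0.121802 / 0.828006 ≈ 0.147

P(coolant-flow transient | scram, genuine neutron-flux excursion, stuck control-rod sensor) ≈ 0.147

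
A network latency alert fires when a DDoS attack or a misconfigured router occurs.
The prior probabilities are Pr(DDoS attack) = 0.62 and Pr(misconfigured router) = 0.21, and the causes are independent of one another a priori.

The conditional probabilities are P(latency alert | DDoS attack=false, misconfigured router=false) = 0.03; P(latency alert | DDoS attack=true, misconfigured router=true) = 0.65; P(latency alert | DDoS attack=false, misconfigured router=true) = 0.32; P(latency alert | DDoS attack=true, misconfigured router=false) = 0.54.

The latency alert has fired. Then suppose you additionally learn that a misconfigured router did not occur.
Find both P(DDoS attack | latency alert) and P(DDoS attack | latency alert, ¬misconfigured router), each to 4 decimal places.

P(DDoS attack | latency alert) ≈ 0.9100; P(DDoS attack | latency alert, ¬misconfigured router) ≈ 0.9671

Sum P(latency alert|·) weighted by the priors over the 4 (DDoS attack, misconfigured router) configurations:
  P(latency alert) = 0.03×0.38×0.79 + 0.32×0.38×0.21 + 0.54×0.62×0.79 + 0.65×0.62×0.21
        = 0.009006 + 0.025536 + 0.264492 + 0.084630 = 0.383664
The terms with DDoS attack present sum to 0.349122, so
  P(DDoS attack | latency alert) = 0.349122 / 0.383664 ≈ 0.9100

Now also conditioning on misconfigured router≠true:
For the numerator, keep only DDoS attack=true terms: 0.54*0.62 = 0.334800
Denominator P(latency alert | ¬misconfigured router): 0.03*0.38 + 0.54*0.62 = 0.346200
Posterior = 0.334800 / 0.346200 ≈ 0.9671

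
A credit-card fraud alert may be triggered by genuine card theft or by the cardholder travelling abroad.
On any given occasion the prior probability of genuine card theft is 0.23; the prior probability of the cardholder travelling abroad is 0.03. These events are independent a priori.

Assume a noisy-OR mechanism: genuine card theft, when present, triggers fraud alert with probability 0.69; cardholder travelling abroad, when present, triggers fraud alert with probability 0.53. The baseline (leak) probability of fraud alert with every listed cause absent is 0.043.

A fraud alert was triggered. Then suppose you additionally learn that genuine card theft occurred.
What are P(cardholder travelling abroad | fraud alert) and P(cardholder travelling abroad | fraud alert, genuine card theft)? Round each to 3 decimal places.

P(cardholder travelling abroad | fraud alert) ≈ 0.090; P(cardholder travelling abroad | fraud alert, genuine card theft) ≈ 0.036

Under noisy-OR, P(fraud alert | causes) = 1 − (1−0.043)·∏(1−qᵢ) over the active causes.
Weight on cardholder travelling abroad=true, given the evidence: 0.012710 + 0.005938 = 0.018648
Normalizer over all consistent configurations: 0.043×0.77×0.97 + 0.55021×0.77×0.03 + 0.70333×0.23×0.97 + 0.860565×0.23×0.03 = 0.207678
P(cardholder travelling abroad | fraud alert) = 0.018648/0.207678 ≈ 0.090

With the extra evidence:
Numerator (weight on configurations with cardholder travelling abroad): 0.860565×0.03 = 0.025817
Denominator P(fraud alert | genuine card theft): 0.70333×0.97 + 0.860565×0.03 = 0.708047
Posterior = 0.025817 / 0.708047 ≈ 0.036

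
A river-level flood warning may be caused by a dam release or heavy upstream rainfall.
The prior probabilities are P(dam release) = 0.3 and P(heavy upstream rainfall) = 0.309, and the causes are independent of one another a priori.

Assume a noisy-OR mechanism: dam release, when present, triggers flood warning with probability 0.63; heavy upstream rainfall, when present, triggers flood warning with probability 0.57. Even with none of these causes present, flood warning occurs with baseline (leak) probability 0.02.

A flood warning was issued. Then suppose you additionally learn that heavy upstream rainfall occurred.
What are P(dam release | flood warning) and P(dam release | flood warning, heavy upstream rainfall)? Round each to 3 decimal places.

Under noisy-OR, P(flood warning | causes) = 1 − (1−0.02)·∏(1−qᵢ) over the active causes.
Sum P(flood warning|·) weighted by the priors over the 4 (dam release, heavy upstream rainfall) configurations:
  P(flood warning) = 0.02*0.7*0.691 + 0.5786*0.7*0.309 + 0.6374*0.3*0.691 + 0.844082*0.3*0.309
        = 0.009674 + 0.125151 + 0.132133 + 0.078246 = 0.345204
Configurations with dam release contribute 0.210379, so
  P(dam release | flood warning) = 0.210379 / 0.345204 ≈ 0.609

Now also conditioning on heavy upstream rainfall=true:
P(flood warning | heavy upstream rainfall) = 0.5786·0.7 + 0.844082·0.3 = 0.405020 + 0.253225 = 0.658245
Of this, 0.253225 comes from 0.844082·0.3 (the dam release=true cases).
Hence the posterior is 0.253225/0.658245 ≈ 0.385.

P(dam release | flood warning) ≈ 0.609; P(dam release | flood warning, heavy upstream rainfall) ≈ 0.385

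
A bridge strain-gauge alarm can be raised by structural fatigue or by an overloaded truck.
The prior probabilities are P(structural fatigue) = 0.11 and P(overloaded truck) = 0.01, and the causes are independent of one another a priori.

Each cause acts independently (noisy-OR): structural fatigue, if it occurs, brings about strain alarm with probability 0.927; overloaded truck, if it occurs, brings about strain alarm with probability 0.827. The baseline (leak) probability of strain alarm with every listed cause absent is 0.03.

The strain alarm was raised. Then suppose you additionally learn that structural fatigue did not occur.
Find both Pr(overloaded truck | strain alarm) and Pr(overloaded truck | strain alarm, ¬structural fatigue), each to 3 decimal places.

Pr(overloaded truck | strain alarm) ≈ 0.062; Pr(overloaded truck | strain alarm, ¬structural fatigue) ≈ 0.219

Under noisy-OR, P(strain alarm | causes) = 1 − (1−0.03)·∏(1−qᵢ) over the active causes.
By total probability over the 4 (structural fatigue, overloaded truck) configurations:
  P(strain alarm) = 0.03×0.89×0.99 + 0.83219×0.89×0.01 + 0.92919×0.11×0.99 + 0.98775×0.11×0.01
        = 0.026433 + 0.007406 + 0.101189 + 0.001087 = 0.136115
Keeping only the overloaded truck-present terms gives 0.008493, so
  P(overloaded truck | strain alarm) = 0.008493 / 0.136115 ≈ 0.062

Now condition on the additional information:
P(strain alarm | ¬structural fatigue) = 0.03*0.99 + 0.83219*0.01 = 0.029700 + 0.008322 = 0.038022
Restricting to configurations with overloaded truck present: 0.83219*0.01 = 0.008322.
P(overloaded truck | strain alarm, ¬structural fatigue) = 0.008322 / 0.038022 ≈ 0.219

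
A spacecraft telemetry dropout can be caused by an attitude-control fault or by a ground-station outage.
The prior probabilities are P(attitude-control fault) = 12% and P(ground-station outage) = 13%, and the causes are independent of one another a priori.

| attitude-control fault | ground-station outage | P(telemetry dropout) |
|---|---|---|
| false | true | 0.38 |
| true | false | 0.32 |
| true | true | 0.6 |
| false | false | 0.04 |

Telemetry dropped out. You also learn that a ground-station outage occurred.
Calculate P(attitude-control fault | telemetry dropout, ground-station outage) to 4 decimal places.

P(attitude-control fault | telemetry dropout, ground-station outage) ≈ 0.1772

Sum P(telemetry dropout|·) weighted by the priors over both values of attitude-control fault:
  P(telemetry dropout | ground-station outage) = 0.38·0.88 + 0.6·0.12
        = 0.334400 + 0.072000 = 0.406400
The terms with attitude-control fault present sum to 0.072000, so
  P(attitude-control fault | telemetry dropout, ground-station outage) = 0.072000 / 0.406400 ≈ 0.1772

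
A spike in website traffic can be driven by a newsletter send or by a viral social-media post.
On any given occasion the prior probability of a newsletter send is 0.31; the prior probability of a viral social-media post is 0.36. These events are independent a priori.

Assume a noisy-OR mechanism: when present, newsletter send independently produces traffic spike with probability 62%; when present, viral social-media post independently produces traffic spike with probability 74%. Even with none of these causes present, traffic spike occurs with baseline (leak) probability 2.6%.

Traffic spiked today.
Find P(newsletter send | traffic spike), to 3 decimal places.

P(newsletter send | traffic spike) ≈ 0.534

Under noisy-OR, P(traffic spike | causes) = 1 − (1−0.026)·∏(1−qᵢ) over the active causes.
Weight on newsletter send=true, given the evidence: 0.124968 + 0.100861 = 0.225829
Denominator P(traffic spike): 0.026*0.69*0.64 + 0.74676*0.69*0.36 + 0.62988*0.31*0.64 + 0.903769*0.31*0.36 = 0.422806
P(newsletter send | traffic spike) = 0.225829/0.422806 ≈ 0.534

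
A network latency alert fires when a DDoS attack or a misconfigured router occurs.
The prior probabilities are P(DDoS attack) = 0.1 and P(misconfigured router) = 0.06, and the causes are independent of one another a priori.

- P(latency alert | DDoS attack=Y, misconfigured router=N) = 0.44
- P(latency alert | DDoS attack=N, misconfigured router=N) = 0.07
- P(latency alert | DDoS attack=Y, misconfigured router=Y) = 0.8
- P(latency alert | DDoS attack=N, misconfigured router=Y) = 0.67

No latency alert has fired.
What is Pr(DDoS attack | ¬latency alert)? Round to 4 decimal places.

P(¬latency alert) = 0.93×0.9×0.94 + 0.33×0.9×0.06 + 0.56×0.1×0.94 + 0.2×0.1×0.06 = 0.786780 + 0.017820 + 0.052640 + 0.001200 = 0.858440
Restricting to configurations with DDoS attack present: 0.052640 + 0.001200 = 0.053840.
P(DDoS attack | ¬latency alert) = 0.053840 / 0.858440 ≈ 0.0627

Pr(DDoS attack | ¬latency alert) ≈ 0.0627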